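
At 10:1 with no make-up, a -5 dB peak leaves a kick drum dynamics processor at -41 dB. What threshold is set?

Input is 40 dB above T (since output overshoot × R = input overshoot: (-41 − T)·10 = -5 − T gives T = -45 dB).
Check: -45 + (-5 − (-45))/10 = -45 + 4 = -41 dB. ✓

-45 dB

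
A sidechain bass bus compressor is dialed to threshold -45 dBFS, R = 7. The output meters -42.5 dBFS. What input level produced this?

-27.5 dBFS

That's 2.5 dB above the -45 dBFS threshold.
Input overshoot = R × output overshoot = 17.5 dB → input = -45 + 17.5 = -27.5 dBFS.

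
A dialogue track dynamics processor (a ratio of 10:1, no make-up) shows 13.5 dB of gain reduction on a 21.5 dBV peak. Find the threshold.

6.5 dBV

Gain reduction = 21.5 − 8 = 13.5 dB; output overshoot = GR / (R − 1) = 13.5 / 9 = 1.5 dB.
Threshold = output − output overshoot = 8 − 1.5 = 6.5 dBV.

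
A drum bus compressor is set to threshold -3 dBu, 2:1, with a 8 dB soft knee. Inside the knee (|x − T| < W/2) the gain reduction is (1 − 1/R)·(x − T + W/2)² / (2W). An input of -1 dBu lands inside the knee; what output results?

-2.125 dBu

x − T + W/2 = -1 − (-3) + 4 = 6.
GR = (1 − 1/2) × 6² / 16 = 0.5 × 36 / 16 = 1.125 dB.
Output = -1 − 1.125 = -2.125 dBu.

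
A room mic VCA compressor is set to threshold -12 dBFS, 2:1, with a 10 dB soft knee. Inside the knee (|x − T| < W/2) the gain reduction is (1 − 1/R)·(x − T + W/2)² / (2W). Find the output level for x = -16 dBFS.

-16.025 dBFS

x − T + W/2 = -16 − (-12) + 5 = 1.
GR = (1 − 1/2) × 1² / 20 = 0.5 × 1 / 20 = 0.025 dB.
Output = -16 − 0.025 = -16.025 dBFS.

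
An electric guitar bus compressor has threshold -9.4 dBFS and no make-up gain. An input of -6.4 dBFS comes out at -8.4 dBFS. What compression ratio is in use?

Input overshoot = -6.4 − (-9.4) = 3 dB; output overshoot = -8.4 − (-9.4) = 1 dB.
Ratio = 3 / 1 = 3.

3:1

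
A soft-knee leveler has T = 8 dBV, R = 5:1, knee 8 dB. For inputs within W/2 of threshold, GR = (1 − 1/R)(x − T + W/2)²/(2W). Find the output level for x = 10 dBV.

8.2 dBV

x − T + W/2 = 10 − 8 + 4 = 6.
GR = (1 − 1/5) × 6² / 16 = 0.8 × 36 / 16 = 1.8 dB.
Output = 10 − 1.8 = 8.2 dBV.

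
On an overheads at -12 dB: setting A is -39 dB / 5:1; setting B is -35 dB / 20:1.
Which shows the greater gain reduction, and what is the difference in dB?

B, by 0.25 dB

A: 27 dB over, compressed to 5.4 dB over, so 21.6 dB of GR.
B: 23 dB over, compressed to 1.15 dB over, so 21.85 dB of GR.
Difference: 0.25 dB in favour of B.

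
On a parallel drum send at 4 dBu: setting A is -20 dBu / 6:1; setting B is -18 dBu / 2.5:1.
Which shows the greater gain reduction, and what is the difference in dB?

A: 24 dB over, compressed to 4 dB over, so 20 dB of GR.
B: 22 dB over, compressed to 8.8 dB over, so 13.2 dB of GR.
A reduces 6.8 dB more.

A, by 6.8 dB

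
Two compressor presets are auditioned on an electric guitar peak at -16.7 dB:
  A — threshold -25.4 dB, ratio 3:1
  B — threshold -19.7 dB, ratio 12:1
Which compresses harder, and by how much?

A: overshoot 8.7 dB → output overshoot 2.9 dB → GR 5.8 dB.
B: overshoot 3 dB → output overshoot 0.25 dB → GR 2.75 dB.
Difference: 3.05 dB in favour of A.

A, by 3.05 dB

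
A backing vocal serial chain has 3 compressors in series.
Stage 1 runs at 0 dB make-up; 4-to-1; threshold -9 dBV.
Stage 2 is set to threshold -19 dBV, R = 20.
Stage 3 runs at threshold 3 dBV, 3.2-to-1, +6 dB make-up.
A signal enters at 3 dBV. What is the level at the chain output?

Stage 1: overshoot 12 dB → 12/4 = 3 dB → -6 dBV.
Stage 2: -6 dBV is 13 dB over -19 dBV; at 20:1 that becomes 0.65 dB over, giving -18.35 dBV.
Stage 3: -18.35 dBV is at or below the 3 dBV threshold — no compression; make-up brings it to -12.35 dBV.

-12.35 dBV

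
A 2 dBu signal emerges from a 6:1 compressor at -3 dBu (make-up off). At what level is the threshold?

Input is 6 dB above T (since output overshoot × R = input overshoot: (-3 − T)·6 = 2 − T gives T = -4 dBu).
Check: -4 + (2 − (-4))/6 = -4 + 1 = -3 dBu. ✓

-4 dBu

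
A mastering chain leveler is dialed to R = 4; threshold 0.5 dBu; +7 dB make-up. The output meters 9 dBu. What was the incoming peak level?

Before make-up, the level was 9 − 7 = 2 dBu.
The compressed level sits 2 − 0.5 = 1.5 dB over threshold.
Input overshoot = R × output overshoot = 6 dB → input = 0.5 + 6 = 6.5 dBu.

6.5 dBu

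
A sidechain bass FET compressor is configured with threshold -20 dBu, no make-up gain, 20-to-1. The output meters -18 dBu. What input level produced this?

The compressed level sits -18 − (-20) = 2 dB over threshold.
Input overshoot = R × output overshoot = 40 dB → input = -20 + 40 = 20 dBu.

20 dBu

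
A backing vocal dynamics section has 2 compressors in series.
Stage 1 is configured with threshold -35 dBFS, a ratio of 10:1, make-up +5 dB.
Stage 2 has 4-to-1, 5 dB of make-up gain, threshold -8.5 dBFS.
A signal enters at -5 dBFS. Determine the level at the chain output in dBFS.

Stage 1: overshoot 30 dB → 30/10 = 3 dB → -32 dBFS; +5 dB make-up → -27 dBFS.
Stage 2: -27 dBFS is at or below the -8.5 dBFS threshold — no compression; make-up brings it to -22 dBFS.

-22 dBFS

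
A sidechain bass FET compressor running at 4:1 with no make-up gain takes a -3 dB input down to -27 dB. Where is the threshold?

-35 dB

Gain reduction = -3 − (-27) = 24 dB; output overshoot = GR / (R − 1) = 24 / 3 = 8 dB.
Threshold = output − output overshoot = -27 − 8 = -35 dB.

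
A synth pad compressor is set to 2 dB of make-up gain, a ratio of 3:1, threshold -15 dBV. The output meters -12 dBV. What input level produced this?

Stripping the +2 dB make-up gives -14 dBV at the gain stage.
That's 1 dB above the -15 dBV threshold.
Undo the ratio: input overshoot = 1 × 3 = 3 dB, giving input = -12 dBV.

-12 dBV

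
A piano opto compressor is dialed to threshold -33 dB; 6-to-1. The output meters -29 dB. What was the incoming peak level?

-9 dB

That's 4 dB above the -33 dB threshold.
Before 6:1 compression the overshoot was 4 × 6 = 24 dB, so input = -33 + 24 = -9 dB.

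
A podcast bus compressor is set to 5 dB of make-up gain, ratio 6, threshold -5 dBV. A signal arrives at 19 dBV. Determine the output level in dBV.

4 dBV

Overshoot: 19 − (-5) = 24 dB.
At 6:1 the overshoot is divided by 6, leaving 4 dB above threshold.
So the level is -5 + 4 = -1 dBV; make-up adds 5 dB, giving 4 dBV.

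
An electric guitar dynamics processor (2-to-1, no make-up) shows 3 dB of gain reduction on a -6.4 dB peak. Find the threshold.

Let T be the threshold. Output overshoot = (input overshoot)/R, so -9.4 − T = (-6.4 − T)/2.
2·(-9.4 − T) = -6.4 − T → 1·T = -18.8 − (-6.4) = -12.4.
T = -12.4/1 = -12.4 dB.

-12.4 dB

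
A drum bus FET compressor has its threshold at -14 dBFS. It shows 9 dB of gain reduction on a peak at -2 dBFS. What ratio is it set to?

Input overshoot = -2 − (-14) = 12 dB.
Output overshoot = 12 − 9 = 3 dB.
Ratio = input overshoot / output overshoot = 12 / 3 = 4.

4:1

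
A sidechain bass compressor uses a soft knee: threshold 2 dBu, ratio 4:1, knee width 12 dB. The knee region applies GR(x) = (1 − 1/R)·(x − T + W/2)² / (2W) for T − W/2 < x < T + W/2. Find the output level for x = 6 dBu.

2.875 dBu

x − T + W/2 = 6 − 2 + 6 = 10.
GR = (1 − 1/4) × 10² / 24 = 0.75 × 100 / 24 = 3.125 dB.
Output = 6 − 3.125 = 2.875 dBu.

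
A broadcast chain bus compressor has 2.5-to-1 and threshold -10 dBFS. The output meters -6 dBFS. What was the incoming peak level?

0 dBFS

That's 4 dB above the -10 dBFS threshold.
Input overshoot = R × output overshoot = 10 dB → input = -10 + 10 = 0 dBFS.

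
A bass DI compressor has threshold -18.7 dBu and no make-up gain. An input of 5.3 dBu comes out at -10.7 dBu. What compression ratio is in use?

Input overshoot = 5.3 − (-18.7) = 24 dB; output overshoot = -10.7 − (-18.7) = 8 dB.
Ratio = 24 / 8 = 3.

3:1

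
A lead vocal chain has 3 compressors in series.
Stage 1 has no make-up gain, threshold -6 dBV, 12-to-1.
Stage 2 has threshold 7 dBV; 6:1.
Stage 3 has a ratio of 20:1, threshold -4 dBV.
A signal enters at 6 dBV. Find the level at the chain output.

-5 dBV

Stage 1: 6 dBV is 12 dB over -6 dBV; at 12:1 that becomes 1 dB over, giving -5 dBV.
Stage 2: -5 dBV ≤ 7 dBV, so stage 2 doesn't engage; output -5 dBV.
Stage 3: below threshold (-5 ≤ -4); passes unchanged; output -5 dBV.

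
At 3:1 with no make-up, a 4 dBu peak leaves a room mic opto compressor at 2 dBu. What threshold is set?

1 dBu

Input is 3 dB above T (since output overshoot × R = input overshoot: (2 − T)·3 = 4 − T gives T = 1 dBu).
Check: 1 + (4 − 1)/3 = 1 + 1 = 2 dBu. ✓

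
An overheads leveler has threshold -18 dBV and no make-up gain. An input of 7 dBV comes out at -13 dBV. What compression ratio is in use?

5:1

Input overshoot = 7 − (-18) = 25 dB; output overshoot = -13 − (-18) = 5 dB.
Ratio = 25 / 5 = 5.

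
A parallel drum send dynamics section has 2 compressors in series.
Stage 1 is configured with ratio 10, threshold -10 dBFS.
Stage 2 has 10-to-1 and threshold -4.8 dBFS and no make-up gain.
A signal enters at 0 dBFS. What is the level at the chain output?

Stage 1: 0 dBFS is 10 dB over -10 dBFS; at 10:1 that becomes 1 dB over, giving -9 dBFS.
Stage 2: -9 dBFS ≤ -4.8 dBFS, so stage 2 doesn't engage; output -9 dBFS.

-9 dBFS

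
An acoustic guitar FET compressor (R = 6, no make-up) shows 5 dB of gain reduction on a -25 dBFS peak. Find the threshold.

-31 dBFS

Let T be the threshold. Output overshoot = (input overshoot)/R, so -30 − T = (-25 − T)/6.
6·(-30 − T) = -25 − T → 5·T = -180 − (-25) = -155.
T = -155/5 = -31 dBFS.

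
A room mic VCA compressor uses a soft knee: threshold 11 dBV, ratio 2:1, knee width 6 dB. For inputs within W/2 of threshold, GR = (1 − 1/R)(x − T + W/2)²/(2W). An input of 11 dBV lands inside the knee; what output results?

x − T + W/2 = 11 − 11 + 3 = 3.
GR = (1 − 1/2) × 3² / 12 = 0.5 × 9 / 12 = 0.375 dB.
Output = 11 − 0.375 = 10.625 dBV.

10.625 dBV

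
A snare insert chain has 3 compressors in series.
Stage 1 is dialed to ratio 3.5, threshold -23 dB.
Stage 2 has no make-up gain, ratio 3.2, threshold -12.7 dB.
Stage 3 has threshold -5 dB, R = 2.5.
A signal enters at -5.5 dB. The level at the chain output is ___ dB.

Stage 1: -5.5 dB is 17.5 dB over -23 dB; at 3.5:1 that becomes 5 dB over, giving -18 dB.
Stage 2: -18 dB ≤ -12.7 dB, so stage 2 doesn't engage; output -18 dB.
Stage 3: below threshold (-18 ≤ -5); passes unchanged; output -18 dB.

-18 dB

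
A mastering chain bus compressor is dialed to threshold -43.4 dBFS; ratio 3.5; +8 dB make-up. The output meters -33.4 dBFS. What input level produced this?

-36.4 dBFS

Stripping the +8 dB make-up gives -41.4 dBFS at the gain stage.
Post-compression overshoot = -41.4 − (-43.4) = 2 dB.
Before 3.5:1 compression the overshoot was 2 × 3.5 = 7 dB, so input = -43.4 + 7 = -36.4 dBFS.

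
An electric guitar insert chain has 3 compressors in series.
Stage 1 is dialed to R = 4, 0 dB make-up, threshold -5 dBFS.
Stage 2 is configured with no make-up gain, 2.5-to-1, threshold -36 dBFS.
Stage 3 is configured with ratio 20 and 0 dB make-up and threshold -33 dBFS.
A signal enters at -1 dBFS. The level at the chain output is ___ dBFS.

-32.51 dBFS

Stage 1: 4 dB above -5 dBFS, reduced 4:1 to 1 dB above → -4 dBFS.
Stage 2: 32 dB above -36 dBFS, reduced 2.5:1 to 12.8 dB above → -23.2 dBFS.
Stage 3: -23.2 dBFS is 9.8 dB over -33 dBFS; at 20:1 that becomes 0.49 dB over, giving -32.51 dBFS.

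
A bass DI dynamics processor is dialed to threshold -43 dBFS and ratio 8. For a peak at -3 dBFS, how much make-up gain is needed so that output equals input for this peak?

The peak compresses to -43 + 40/8 = -38 dBFS.
To reach -3 dBFS requires -3 − (-38) = 35 dB of make-up.

35 dB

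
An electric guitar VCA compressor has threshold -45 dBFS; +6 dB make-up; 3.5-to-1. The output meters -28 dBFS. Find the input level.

Stripping the +6 dB make-up gives -34 dBFS at the gain stage.
That's 11 dB above the -45 dBFS threshold.
Undo the ratio: input overshoot = 11 × 3.5 = 38.5 dB, giving input = -6.5 dBFS.

-6.5 dBFS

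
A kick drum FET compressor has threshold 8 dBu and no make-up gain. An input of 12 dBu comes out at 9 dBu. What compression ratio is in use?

4:1

Input overshoot = 12 − 8 = 4 dB; output overshoot = 9 − 8 = 1 dB.
Ratio = 4 / 1 = 4.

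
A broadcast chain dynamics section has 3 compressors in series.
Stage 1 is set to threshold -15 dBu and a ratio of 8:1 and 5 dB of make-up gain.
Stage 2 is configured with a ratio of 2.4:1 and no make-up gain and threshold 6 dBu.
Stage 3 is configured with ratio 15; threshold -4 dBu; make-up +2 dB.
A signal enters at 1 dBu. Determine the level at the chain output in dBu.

-6 dBu

Stage 1: 16 dB above -15 dBu, reduced 8:1 to 2 dB above → -13 dBu; +5 dB make-up → -8 dBu.
Stage 2: -8 dBu ≤ 6 dBu, so stage 2 doesn't engage; output -8 dBu.
Stage 3: below threshold (-8 ≤ -4); passes unchanged; make-up brings it to -6 dBu.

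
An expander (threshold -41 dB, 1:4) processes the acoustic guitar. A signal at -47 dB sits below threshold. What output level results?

-65 dB

The input is 6 dB below the -41 dB threshold.
A 1:4 expander multiplies undershoot by 4: 6 × 4 = 24 dB below threshold.
Output = -41 − 24 = -65 dB.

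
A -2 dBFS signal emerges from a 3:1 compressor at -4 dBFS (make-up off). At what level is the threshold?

Input is 3 dB above T (since output overshoot × R = input overshoot: (-4 − T)·3 = -2 − T gives T = -5 dBFS).
Check: -5 + (-2 − (-5))/3 = -5 + 1 = -4 dBFS. ✓

-5 dBFS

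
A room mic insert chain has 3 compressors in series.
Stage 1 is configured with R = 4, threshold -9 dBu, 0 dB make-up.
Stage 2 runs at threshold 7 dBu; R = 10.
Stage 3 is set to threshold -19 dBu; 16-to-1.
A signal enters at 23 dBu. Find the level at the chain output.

Stage 1: 23 dBu is 32 dB over -9 dBu; at 4:1 that becomes 8 dB over, giving -1 dBu.
Stage 2: -1 dBu is at or below the 7 dBu threshold — no compression; output -1 dBu.
Stage 3: -1 dBu is 18 dB over -19 dBu; at 16:1 that becomes 1.125 dB over, giving -17.875 dBu.

-17.875 dBu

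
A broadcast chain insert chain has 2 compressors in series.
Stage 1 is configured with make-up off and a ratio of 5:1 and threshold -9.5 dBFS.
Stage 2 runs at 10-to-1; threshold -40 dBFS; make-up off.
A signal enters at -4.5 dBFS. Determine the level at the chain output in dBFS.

Stage 1: overshoot 5 dB → 5/5 = 1 dB → -8.5 dBFS.
Stage 2: -8.5 dBFS is 31.5 dB over -40 dBFS; at 10:1 that becomes 3.15 dB over, giving -36.85 dBFS.

-36.85 dBFS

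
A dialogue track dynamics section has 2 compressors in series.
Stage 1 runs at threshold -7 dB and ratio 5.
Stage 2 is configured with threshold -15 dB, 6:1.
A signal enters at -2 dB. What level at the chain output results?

Stage 1: -2 dB is 5 dB over -7 dB; at 5:1 that becomes 1 dB over, giving -6 dB.
Stage 2: -6 dB is 9 dB over -15 dB; at 6:1 that becomes 1.5 dB over, giving -13.5 dB.

-13.5 dB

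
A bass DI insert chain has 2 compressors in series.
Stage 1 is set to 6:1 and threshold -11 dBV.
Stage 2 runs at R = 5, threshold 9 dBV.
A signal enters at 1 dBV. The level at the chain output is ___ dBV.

Stage 1: 1 dBV is 12 dB over -11 dBV; at 6:1 that becomes 2 dB over, giving -9 dBV.
Stage 2: -9 dBV is at or below the 9 dBV threshold — no compression; output -9 dBV.

-9 dBV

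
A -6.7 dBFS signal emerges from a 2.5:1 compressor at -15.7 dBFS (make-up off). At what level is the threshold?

-21.7 dBFS

Input is 15 dB above T (since output overshoot × R = input overshoot: (-15.7 − T)·2.5 = -6.7 − T gives T = -21.7 dBFS).
Check: -21.7 + (-6.7 − (-21.7))/2.5 = -21.7 + 6 = -15.7 dBFS. ✓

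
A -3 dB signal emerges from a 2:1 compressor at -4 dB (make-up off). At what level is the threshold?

-5 dB

Let T be the threshold. Output overshoot = (input overshoot)/R, so -4 − T = (-3 − T)/2.
2·(-4 − T) = -3 − T → 1·T = -8 − (-3) = -5.
T = -5/1 = -5 dB.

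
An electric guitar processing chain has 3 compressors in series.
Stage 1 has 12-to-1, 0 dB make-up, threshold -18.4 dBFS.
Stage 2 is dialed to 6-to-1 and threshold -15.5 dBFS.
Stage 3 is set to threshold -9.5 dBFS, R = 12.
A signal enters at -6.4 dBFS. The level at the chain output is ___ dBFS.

-17.4 dBFS

Stage 1: 12 dB above -18.4 dBFS, reduced 12:1 to 1 dB above → -17.4 dBFS.
Stage 2: -17.4 dBFS ≤ -15.5 dBFS, so stage 2 doesn't engage; output -17.4 dBFS.
Stage 3: -17.4 dBFS ≤ -9.5 dBFS, so stage 3 doesn't engage; output -17.4 dBFS.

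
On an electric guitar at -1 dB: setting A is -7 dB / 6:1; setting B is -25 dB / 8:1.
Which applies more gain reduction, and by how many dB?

A: overshoot 6 dB → output overshoot 1 dB → GR 5 dB.
B: overshoot 24 dB → output overshoot 3 dB → GR 21 dB.
B reduces 16 dB more.

B, by 16 dB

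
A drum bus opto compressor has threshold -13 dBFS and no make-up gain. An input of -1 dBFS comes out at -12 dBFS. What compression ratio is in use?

Input overshoot = -1 − (-13) = 12 dB; output overshoot = -12 − (-13) = 1 dB.
Ratio = 12 / 1 = 12.

12:1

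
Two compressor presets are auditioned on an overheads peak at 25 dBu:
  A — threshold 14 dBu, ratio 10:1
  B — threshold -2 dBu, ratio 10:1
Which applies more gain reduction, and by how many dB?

A: overshoot 11 dB → output overshoot 1.1 dB → GR 9.9 dB.
B: overshoot 27 dB → output overshoot 2.7 dB → GR 24.3 dB.
B reduces 14.4 dB more.

B, by 14.4 dB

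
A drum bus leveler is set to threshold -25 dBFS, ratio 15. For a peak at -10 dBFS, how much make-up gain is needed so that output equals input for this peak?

14 dB

Without make-up, output = threshold + overshoot/15 = -25 + 1 = -24 dBFS.
Gap to target: 14 dB.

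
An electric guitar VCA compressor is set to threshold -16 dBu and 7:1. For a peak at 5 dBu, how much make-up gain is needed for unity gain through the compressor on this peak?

18 dB

Overshoot 21 dB → 21/7 = 3 dB after compression, so the compressed level is -16 + 3 = -13 dBu.
Make-up = target − compressed = 5 − (-13) = 18 dB.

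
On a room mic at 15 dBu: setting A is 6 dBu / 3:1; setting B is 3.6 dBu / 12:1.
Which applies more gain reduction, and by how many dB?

A: overshoot 9 dB → output overshoot 3 dB → GR 6 dB.
B: overshoot 11.4 dB → output overshoot 0.95 dB → GR 10.45 dB.
Difference: 4.45 dB in favour of B.

B, by 4.45 dB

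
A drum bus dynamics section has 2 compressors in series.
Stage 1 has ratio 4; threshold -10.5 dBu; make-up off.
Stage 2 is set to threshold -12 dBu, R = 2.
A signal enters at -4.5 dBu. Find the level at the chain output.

-10.5 dBu

Stage 1: -4.5 dBu is 6 dB over -10.5 dBu; at 4:1 that becomes 1.5 dB over, giving -9 dBu.
Stage 2: overshoot 3 dB → 3/2 = 1.5 dB → -10.5 dBu.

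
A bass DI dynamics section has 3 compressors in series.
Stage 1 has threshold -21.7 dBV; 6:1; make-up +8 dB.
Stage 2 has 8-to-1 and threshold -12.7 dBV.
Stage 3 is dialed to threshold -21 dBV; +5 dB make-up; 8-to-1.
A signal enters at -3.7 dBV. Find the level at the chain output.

Stage 1: 18 dB above -21.7 dBV, reduced 6:1 to 3 dB above → -18.7 dBV; +8 dB make-up → -10.7 dBV.
Stage 2: overshoot 2 dB → 2/8 = 0.25 dB → -12.45 dBV.
Stage 3: overshoot 8.55 dB → 8.55/8 = 1.06875 dB → -19.93125 dBV; +5 dB make-up → -14.93125 dBV.

-14.93125 dBV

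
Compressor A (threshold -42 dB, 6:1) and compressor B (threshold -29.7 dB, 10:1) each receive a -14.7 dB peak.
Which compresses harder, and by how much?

A, by 9.25 dB

A: 27.3 dB over, compressed to 4.55 dB over, so 22.75 dB of GR.
B: 15 dB over, compressed to 1.5 dB over, so 13.5 dB of GR.
Difference: 9.25 dB in favour of A.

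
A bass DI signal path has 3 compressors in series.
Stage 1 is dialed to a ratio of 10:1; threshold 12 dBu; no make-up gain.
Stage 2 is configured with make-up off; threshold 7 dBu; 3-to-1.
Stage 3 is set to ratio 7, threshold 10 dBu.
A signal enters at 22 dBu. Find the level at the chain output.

Stage 1: 10 dB above 12 dBu, reduced 10:1 to 1 dB above → 13 dBu.
Stage 2: 13 dBu is 6 dB over 7 dBu; at 3:1 that becomes 2 dB over, giving 9 dBu.
Stage 3: 9 dBu is at or below the 10 dBu threshold — no compression; output 9 dBu.

9 dBu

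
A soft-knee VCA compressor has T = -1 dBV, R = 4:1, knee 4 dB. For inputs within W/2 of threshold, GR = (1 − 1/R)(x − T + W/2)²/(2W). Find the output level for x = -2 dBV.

-2.09375 dBV

x − T + W/2 = -2 − (-1) + 2 = 1.
GR = (1 − 1/4) × 1² / 8 = 0.75 × 1 / 8 = 0.09375 dB.
Output = -2 − 0.09375 = -2.09375 dBV.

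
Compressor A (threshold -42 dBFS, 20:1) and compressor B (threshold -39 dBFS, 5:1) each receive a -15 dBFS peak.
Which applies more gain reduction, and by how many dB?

A, by 6.45 dB

A: GR = 27 − 27/20 = 25.65 dB.
B: GR = 24 − 24/5 = 19.2 dB.
Difference: 6.45 dB in favour of A.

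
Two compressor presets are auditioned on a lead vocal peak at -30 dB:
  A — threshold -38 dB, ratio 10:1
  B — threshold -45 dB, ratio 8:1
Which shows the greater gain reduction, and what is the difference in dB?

A: overshoot 8 dB → output overshoot 0.8 dB → GR 7.2 dB.
B: overshoot 15 dB → output overshoot 1.875 dB → GR 13.125 dB.
B applies 5.925 dB more gain reduction.

B, by 5.925 dB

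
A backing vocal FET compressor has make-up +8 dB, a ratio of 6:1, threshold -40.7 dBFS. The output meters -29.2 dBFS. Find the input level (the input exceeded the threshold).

-19.7 dBFS

Remove make-up: -29.2 − 8 = -37.2 dBFS.
That's 3.5 dB above the -40.7 dBFS threshold.
Input overshoot = R × output overshoot = 21 dB → input = -40.7 + 21 = -19.7 dBFS.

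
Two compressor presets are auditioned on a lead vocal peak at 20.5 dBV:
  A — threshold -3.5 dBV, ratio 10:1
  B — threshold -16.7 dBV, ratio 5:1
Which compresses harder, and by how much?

A: overshoot 24 dB → output overshoot 2.4 dB → GR 21.6 dB.
B: overshoot 37.2 dB → output overshoot 7.44 dB → GR 29.76 dB.
B applies 8.16 dB more gain reduction.

B, by 8.16 dB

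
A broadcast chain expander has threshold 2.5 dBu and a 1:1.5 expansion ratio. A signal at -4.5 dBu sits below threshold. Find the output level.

-8 dBu

The input is 7 dB below the 2.5 dBu threshold.
A 1:1.5 expander multiplies undershoot by 1.5: 7 × 1.5 = 10.5 dB below threshold.
Output = 2.5 − 10.5 = -8 dBu.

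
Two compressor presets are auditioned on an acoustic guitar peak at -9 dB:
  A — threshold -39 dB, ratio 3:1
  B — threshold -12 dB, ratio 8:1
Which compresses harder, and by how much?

A, by 17.375 dB

A: 30 dB over, compressed to 10 dB over, so 20 dB of GR.
B: 3 dB over, compressed to 0.375 dB over, so 2.625 dB of GR.
Difference: 17.375 dB in favour of A.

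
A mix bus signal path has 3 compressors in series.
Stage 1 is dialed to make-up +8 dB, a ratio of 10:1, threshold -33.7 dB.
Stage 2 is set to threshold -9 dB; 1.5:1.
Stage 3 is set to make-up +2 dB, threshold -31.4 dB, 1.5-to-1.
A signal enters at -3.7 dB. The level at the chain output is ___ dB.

-23.6 dB

Stage 1: 30 dB above -33.7 dB, reduced 10:1 to 3 dB above → -30.7 dB; +8 dB make-up → -22.7 dB.
Stage 2: below threshold (-22.7 ≤ -9); passes unchanged; output -22.7 dB.
Stage 3: -22.7 dB is 8.7 dB over -31.4 dB; at 1.5:1 that becomes 5.8 dB over, giving -25.6 dB; +2 dB make-up → -23.6 dB.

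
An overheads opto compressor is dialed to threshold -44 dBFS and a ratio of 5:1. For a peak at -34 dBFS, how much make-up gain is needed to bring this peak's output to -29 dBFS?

The peak compresses to -44 + 10/5 = -42 dBFS.
To reach -29 dBFS requires -29 − (-42) = 13 dB of make-up.

13 dB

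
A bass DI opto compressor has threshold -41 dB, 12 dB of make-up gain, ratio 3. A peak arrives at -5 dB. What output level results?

Overshoot: -5 − (-41) = 36 dB.
The 36 dB excess becomes 12 dB after 3:1 reduction.
Output = -41 + 12 = -29 dB; make-up adds 12 dB, giving -17 dB.

-17 dB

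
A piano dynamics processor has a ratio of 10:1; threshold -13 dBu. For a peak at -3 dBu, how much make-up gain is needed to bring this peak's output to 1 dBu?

13 dB

Without make-up, output = threshold + overshoot/10 = -13 + 1 = -12 dBu.
Gap to target: 13 dB.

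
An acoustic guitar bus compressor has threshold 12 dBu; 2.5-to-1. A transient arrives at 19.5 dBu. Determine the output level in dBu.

15 dBu

The input is 7.5 dB above the 12 dBu threshold.
At 2.5:1 the overshoot is divided by 2.5, leaving 3 dB above threshold.
So the level is 12 + 3 = 15 dBu.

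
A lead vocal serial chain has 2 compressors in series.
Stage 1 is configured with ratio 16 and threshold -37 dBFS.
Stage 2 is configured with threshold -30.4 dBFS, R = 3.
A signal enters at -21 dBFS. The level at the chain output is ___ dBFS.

-36 dBFS

Stage 1: overshoot 16 dB → 16/16 = 1 dB → -36 dBFS.
Stage 2: -36 dBFS ≤ -30.4 dBFS, so stage 2 doesn't engage; output -36 dBFS.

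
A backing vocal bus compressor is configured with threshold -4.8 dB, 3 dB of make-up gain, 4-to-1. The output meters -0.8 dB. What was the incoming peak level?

-0.8 dB

Before make-up, the level was -0.8 − 3 = -3.8 dB.
The compressed level sits -3.8 − (-4.8) = 1 dB over threshold.
Input overshoot = R × output overshoot = 4 dB → input = -4.8 + 4 = -0.8 dB.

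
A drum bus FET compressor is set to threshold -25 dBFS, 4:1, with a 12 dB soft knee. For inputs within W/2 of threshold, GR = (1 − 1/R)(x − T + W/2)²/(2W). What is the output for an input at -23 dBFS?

-25 dBFS

x − T + W/2 = -23 − (-25) + 6 = 8.
GR = (1 − 1/4) × 8² / 24 = 0.75 × 64 / 24 = 2 dB.
Output = -23 − 2 = -25 dBFS.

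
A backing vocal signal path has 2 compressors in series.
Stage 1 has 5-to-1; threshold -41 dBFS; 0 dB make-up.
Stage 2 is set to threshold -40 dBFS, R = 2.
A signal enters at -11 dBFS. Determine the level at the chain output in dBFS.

-37.5 dBFS

Stage 1: overshoot 30 dB → 30/5 = 6 dB → -35 dBFS.
Stage 2: -35 dBFS is 5 dB over -40 dBFS; at 2:1 that becomes 2.5 dB over, giving -37.5 dBFS.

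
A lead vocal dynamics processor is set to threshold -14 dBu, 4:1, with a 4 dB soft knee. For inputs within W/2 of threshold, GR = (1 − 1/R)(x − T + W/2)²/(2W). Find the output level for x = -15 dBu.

-15.09375 dBu

x − T + W/2 = -15 − (-14) + 2 = 1.
GR = (1 − 1/4) × 1² / 8 = 0.75 × 1 / 8 = 0.09375 dB.
Output = -15 − 0.09375 = -15.09375 dBu.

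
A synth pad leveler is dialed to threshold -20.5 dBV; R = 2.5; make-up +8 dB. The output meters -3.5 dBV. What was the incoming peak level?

Remove make-up: -3.5 − 8 = -11.5 dBV.
Post-compression overshoot = -11.5 − (-20.5) = 9 dB.
Before 2.5:1 compression the overshoot was 9 × 2.5 = 22.5 dB, so input = -20.5 + 22.5 = 2 dBV.

2 dBV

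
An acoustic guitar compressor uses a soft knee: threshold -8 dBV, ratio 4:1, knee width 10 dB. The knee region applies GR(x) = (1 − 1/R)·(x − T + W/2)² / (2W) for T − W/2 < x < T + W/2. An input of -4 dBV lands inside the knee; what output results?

x − T + W/2 = -4 − (-8) + 5 = 9.
GR = (1 − 1/4) × 9² / 20 = 0.75 × 81 / 20 = 3.0375 dB.
Output = -4 − 3.0375 = -7.0375 dBV.

-7.0375 dBV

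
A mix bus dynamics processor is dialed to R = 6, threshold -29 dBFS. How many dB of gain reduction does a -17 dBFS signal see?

Overshoot = -17 − (-29) = 12 dB.
At 6:1, output sits 12/6 = 2 dB above threshold.
GR = overshoot in − overshoot out = 12 − 2 = 10 dB.

10 dB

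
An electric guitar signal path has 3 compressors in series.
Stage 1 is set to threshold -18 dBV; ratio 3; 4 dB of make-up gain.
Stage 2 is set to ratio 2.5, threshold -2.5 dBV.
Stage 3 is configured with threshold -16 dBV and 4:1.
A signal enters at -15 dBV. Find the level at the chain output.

-15.25 dBV

Stage 1: overshoot 3 dB → 3/3 = 1 dB → -17 dBV; +4 dB make-up → -13 dBV.
Stage 2: -13 dBV ≤ -2.5 dBV, so stage 2 doesn't engage; output -13 dBV.
Stage 3: 3 dB above -16 dBV, reduced 4:1 to 0.75 dB above → -15.25 dBV.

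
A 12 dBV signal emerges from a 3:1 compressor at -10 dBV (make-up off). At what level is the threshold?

Input is 33 dB above T (since output overshoot × R = input overshoot: (-10 − T)·3 = 12 − T gives T = -21 dBV).
Check: -21 + (12 − (-21))/3 = -21 + 11 = -10 dBV. ✓

-21 dBV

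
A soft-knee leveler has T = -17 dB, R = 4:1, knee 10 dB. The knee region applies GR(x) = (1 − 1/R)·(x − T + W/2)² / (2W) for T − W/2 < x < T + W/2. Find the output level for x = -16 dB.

x − T + W/2 = -16 − (-17) + 5 = 6.
GR = (1 − 1/4) × 6² / 20 = 0.75 × 36 / 20 = 1.35 dB.
Output = -16 − 1.35 = -17.35 dB.

-17.35 dB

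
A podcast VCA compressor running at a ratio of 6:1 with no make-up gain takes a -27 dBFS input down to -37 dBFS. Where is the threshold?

Gain reduction = -27 − (-37) = 10 dB; output overshoot = GR / (R − 1) = 10 / 5 = 2 dB.
Threshold = output − output overshoot = -37 − 2 = -39 dBFS.

-39 dBFS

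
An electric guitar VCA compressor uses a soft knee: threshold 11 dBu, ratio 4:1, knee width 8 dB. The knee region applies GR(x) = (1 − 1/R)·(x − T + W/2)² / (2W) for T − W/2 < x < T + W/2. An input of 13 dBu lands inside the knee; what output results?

x − T + W/2 = 13 − 11 + 4 = 6.
GR = (1 − 1/4) × 6² / 16 = 0.75 × 36 / 16 = 1.6875 dB.
Output = 13 − 1.6875 = 11.3125 dBu.

11.3125 dBu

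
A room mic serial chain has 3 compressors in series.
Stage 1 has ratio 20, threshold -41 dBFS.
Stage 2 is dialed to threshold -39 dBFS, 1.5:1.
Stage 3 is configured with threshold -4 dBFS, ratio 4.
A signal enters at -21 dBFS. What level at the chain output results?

Stage 1: overshoot 20 dB → 20/20 = 1 dB → -40 dBFS.
Stage 2: -40 dBFS is at or below the -39 dBFS threshold — no compression; output -40 dBFS.
Stage 3: -40 dBFS ≤ -4 dBFS, so stage 3 doesn't engage; output -40 dBFS.

-40 dBFS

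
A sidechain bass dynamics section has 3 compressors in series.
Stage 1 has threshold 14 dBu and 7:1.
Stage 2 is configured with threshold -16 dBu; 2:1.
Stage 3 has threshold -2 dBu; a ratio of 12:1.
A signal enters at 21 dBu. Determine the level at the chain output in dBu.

Stage 1: 7 dB above 14 dBu, reduced 7:1 to 1 dB above → 15 dBu.
Stage 2: 31 dB above -16 dBu, reduced 2:1 to 15.5 dB above → -0.5 dBu.
Stage 3: -0.5 dBu is 1.5 dB over -2 dBu; at 12:1 that becomes 0.125 dB over, giving -1.875 dBu.

-1.875 dBu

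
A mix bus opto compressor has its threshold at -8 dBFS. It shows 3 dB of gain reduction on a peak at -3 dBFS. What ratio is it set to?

2.5:1

Input overshoot = -3 − (-8) = 5 dB.
Output overshoot = 5 − 3 = 2 dB.
Ratio = input overshoot / output overshoot = 5 / 2 = 2.5.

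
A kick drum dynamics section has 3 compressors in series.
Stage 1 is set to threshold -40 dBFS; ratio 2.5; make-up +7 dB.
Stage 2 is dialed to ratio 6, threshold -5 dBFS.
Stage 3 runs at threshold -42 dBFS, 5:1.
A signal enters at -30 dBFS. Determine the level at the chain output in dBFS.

-39.4 dBFS

Stage 1: overshoot 10 dB → 10/2.5 = 4 dB → -36 dBFS; +7 dB make-up → -29 dBFS.
Stage 2: -29 dBFS is at or below the -5 dBFS threshold — no compression; output -29 dBFS.
Stage 3: overshoot 13 dB → 13/5 = 2.6 dB → -39.4 dBFS.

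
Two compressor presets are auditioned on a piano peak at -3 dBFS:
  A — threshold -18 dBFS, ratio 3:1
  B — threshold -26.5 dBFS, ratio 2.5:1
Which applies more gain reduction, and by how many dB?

B, by 4.1 dB

A: overshoot 15 dB → output overshoot 5 dB → GR 10 dB.
B: overshoot 23.5 dB → output overshoot 9.4 dB → GR 14.1 dB.
B reduces 4.1 dB more.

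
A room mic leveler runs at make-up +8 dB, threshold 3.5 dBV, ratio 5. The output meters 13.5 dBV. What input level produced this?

Stripping the +8 dB make-up gives 5.5 dBV at the gain stage.
The compressed level sits 5.5 − 3.5 = 2 dB over threshold.
Before 5:1 compression the overshoot was 2 × 5 = 10 dB, so input = 3.5 + 10 = 13.5 dBV.

13.5 dBV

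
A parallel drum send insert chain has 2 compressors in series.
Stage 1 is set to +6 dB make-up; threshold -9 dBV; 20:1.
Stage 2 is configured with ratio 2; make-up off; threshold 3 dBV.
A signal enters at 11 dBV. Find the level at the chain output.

Stage 1: overshoot 20 dB → 20/20 = 1 dB → -8 dBV; +6 dB make-up → -2 dBV.
Stage 2: -2 dBV ≤ 3 dBV, so stage 2 doesn't engage; output -2 dBV.

-2 dBV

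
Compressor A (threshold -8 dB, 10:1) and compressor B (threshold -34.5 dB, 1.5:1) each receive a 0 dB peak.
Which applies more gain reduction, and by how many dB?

B, by 4.3 dB

A: overshoot 8 dB → output overshoot 0.8 dB → GR 7.2 dB.
B: overshoot 34.5 dB → output overshoot 23 dB → GR 11.5 dB.
Difference: 4.3 dB in favour of B.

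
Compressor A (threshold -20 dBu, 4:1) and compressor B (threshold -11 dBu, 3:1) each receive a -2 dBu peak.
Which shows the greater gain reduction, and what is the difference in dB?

A: overshoot 18 dB → output overshoot 4.5 dB → GR 13.5 dB.
B: overshoot 9 dB → output overshoot 3 dB → GR 6 dB.
Difference: 7.5 dB in favour of A.

A, by 7.5 dB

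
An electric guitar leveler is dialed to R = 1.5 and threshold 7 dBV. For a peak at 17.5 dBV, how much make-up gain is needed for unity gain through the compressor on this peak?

Without make-up, output = threshold + overshoot/1.5 = 7 + 7 = 14 dBV.
Gap to target: 3.5 dB.

3.5 dB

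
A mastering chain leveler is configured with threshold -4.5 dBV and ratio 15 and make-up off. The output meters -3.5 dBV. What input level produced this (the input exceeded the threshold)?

The compressed level sits -3.5 − (-4.5) = 1 dB over threshold.
Undo the ratio: input overshoot = 1 × 15 = 15 dB, giving input = 10.5 dBV.

10.5 dBV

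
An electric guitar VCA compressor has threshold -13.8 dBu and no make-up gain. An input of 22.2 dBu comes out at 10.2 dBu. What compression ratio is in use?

1.5:1

Input overshoot = 22.2 − (-13.8) = 36 dB; output overshoot = 10.2 − (-13.8) = 24 dB.
Ratio = 36 / 24 = 1.5.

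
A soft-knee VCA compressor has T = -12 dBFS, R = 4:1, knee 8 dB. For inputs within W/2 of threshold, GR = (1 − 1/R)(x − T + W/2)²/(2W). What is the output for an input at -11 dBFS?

x − T + W/2 = -11 − (-12) + 4 = 5.
GR = (1 − 1/4) × 5² / 16 = 0.75 × 25 / 16 = 1.171875 dB.
Output = -11 − 1.171875 = -12.171875 dBFS.

-12.171875 dBFS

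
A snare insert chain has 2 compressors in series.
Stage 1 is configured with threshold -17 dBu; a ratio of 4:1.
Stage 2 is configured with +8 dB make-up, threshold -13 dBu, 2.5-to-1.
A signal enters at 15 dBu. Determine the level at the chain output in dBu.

Stage 1: 32 dB above -17 dBu, reduced 4:1 to 8 dB above → -9 dBu.
Stage 2: overshoot 4 dB → 4/2.5 = 1.6 dB → -11.4 dBu; +8 dB make-up → -3.4 dBu.

-3.4 dBu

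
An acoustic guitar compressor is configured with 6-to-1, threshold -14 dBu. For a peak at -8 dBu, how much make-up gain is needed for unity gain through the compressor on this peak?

Overshoot 6 dB → 6/6 = 1 dB after compression, so the compressed level is -14 + 1 = -13 dBu.
Make-up = target − compressed = -8 − (-13) = 5 dB.

5 dB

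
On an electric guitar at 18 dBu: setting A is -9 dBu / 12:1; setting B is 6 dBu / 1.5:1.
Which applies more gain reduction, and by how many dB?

A, by 20.75 dB

A: 27 dB over, compressed to 2.25 dB over, so 24.75 dB of GR.
B: 12 dB over, compressed to 8 dB over, so 4 dB of GR.
A reduces 20.75 dB more.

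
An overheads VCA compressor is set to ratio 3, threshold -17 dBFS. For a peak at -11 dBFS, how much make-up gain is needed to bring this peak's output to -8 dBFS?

7 dB

Without make-up, output = threshold + overshoot/3 = -17 + 2 = -15 dBFS.
Gap to target: 7 dB.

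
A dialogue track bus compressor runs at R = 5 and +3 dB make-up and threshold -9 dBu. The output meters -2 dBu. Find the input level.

Remove make-up: -2 − 3 = -5 dBu.
Post-compression overshoot = -5 − (-9) = 4 dB.
Undo the ratio: input overshoot = 4 × 5 = 20 dB, giving input = 11 dBu.

11 dBu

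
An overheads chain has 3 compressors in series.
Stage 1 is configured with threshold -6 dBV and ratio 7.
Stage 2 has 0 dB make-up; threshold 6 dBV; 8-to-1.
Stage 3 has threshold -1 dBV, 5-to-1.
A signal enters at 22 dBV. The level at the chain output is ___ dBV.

-2 dBV

Stage 1: overshoot 28 dB → 28/7 = 4 dB → -2 dBV.
Stage 2: below threshold (-2 ≤ 6); passes unchanged; output -2 dBV.
Stage 3: -2 dBV ≤ -1 dBV, so stage 3 doesn't engage; output -2 dBV.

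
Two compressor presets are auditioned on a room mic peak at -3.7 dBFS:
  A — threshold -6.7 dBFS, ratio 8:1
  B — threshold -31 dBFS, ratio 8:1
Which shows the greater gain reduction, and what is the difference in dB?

A: overshoot 3 dB → output overshoot 0.375 dB → GR 2.625 dB.
B: overshoot 27.3 dB → output overshoot 3.4125 dB → GR 23.8875 dB.
B applies 21.2625 dB more gain reduction.

B, by 21.2625 dB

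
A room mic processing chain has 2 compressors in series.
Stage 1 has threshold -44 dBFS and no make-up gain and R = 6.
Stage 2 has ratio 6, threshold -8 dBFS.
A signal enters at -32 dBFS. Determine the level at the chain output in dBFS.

Stage 1: -32 dBFS is 12 dB over -44 dBFS; at 6:1 that becomes 2 dB over, giving -42 dBFS.
Stage 2: below threshold (-42 ≤ -8); passes unchanged; output -42 dBFS.

-42 dBFS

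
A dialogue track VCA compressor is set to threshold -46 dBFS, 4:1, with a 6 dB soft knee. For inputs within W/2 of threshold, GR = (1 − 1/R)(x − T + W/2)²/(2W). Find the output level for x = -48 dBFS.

-48.0625 dBFS

x − T + W/2 = -48 − (-46) + 3 = 1.
GR = (1 − 1/4) × 1² / 12 = 0.75 × 1 / 12 = 0.0625 dB.
Output = -48 − 0.0625 = -48.0625 dBFS.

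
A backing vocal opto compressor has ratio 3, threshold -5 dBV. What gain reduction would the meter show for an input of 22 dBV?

18 dB

The signal is 27 dB above threshold.
At 3:1, output sits 27/3 = 9 dB above threshold.
Gain reduction = 27 − 9 = 18 dB.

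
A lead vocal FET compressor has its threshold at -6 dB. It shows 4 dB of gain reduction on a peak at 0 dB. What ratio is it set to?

Input overshoot = 0 − (-6) = 6 dB.
Output overshoot = 6 − 4 = 2 dB.
Ratio = input overshoot / output overshoot = 6 / 2 = 3.

3:1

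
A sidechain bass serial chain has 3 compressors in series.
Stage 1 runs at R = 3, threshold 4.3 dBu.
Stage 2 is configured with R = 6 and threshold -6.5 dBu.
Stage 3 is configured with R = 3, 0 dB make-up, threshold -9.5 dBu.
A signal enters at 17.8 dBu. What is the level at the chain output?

Stage 1: 13.5 dB above 4.3 dBu, reduced 3:1 to 4.5 dB above → 8.8 dBu.
Stage 2: overshoot 15.3 dB → 15.3/6 = 2.55 dB → -3.95 dBu.
Stage 3: 5.55 dB above -9.5 dBu, reduced 3:1 to 1.85 dB above → -7.65 dBu.

-7.65 dBu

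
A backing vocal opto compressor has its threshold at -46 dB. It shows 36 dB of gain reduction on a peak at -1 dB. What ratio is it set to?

5:1

Input overshoot = -1 − (-46) = 45 dB.
Output overshoot = 45 − 36 = 9 dB.
Ratio = input overshoot / output overshoot = 45 / 9 = 5.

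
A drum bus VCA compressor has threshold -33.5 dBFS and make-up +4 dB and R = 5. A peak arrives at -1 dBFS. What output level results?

-23 dBFS

Overshoot: -1 − (-33.5) = 32.5 dB.
At 5:1 the overshoot is divided by 5, leaving 6.5 dB above threshold.
Output = -33.5 + 6.5 = -27 dBFS; make-up adds 4 dB, giving -23 dBFS.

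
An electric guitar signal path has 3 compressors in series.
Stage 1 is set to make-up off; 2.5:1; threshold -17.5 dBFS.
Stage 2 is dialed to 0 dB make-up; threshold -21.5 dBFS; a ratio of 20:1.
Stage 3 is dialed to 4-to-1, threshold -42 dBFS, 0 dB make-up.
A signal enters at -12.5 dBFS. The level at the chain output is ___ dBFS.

Stage 1: -12.5 dBFS is 5 dB over -17.5 dBFS; at 2.5:1 that becomes 2 dB over, giving -15.5 dBFS.
Stage 2: -15.5 dBFS is 6 dB over -21.5 dBFS; at 20:1 that becomes 0.3 dB over, giving -21.2 dBFS.
Stage 3: overshoot 20.8 dB → 20.8/4 = 5.2 dB → -36.8 dBFS.

-36.8 dBFS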